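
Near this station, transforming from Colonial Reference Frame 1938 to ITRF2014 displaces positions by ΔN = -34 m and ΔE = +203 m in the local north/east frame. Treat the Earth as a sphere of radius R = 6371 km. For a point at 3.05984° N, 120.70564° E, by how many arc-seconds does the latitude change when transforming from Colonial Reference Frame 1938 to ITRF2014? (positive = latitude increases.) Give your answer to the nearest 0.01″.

On a sphere of radius R, 1 rad of latitude = R, so Δφ = ΔN / R = -34.0 / 6371000 = -5.3367e-06 rad = -1.101″.

Δφ = -1.10″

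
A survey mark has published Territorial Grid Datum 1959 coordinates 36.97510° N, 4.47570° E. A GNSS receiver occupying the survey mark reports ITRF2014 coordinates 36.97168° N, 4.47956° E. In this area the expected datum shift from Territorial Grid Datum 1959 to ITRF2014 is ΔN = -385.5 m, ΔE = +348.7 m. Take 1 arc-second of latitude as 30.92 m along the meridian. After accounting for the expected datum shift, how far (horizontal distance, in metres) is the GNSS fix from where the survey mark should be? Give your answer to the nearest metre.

Observed coordinate differences: Δφ = -0.00342°, Δλ = +0.00386°.
Converting to metres (1° lat = 111312 m, cos φ = 0.798897): observed ΔN = -380.7 m, observed ΔE = 343.3 m.
Subtracting the expected shift leaves a residual of -380.7 − (-385.5) = 4.8 m north and 343.3 − (348.7) = -5.4 m east.
Residual distance = √(4.8² + (-5.4)²) = 7.3 m.

7 m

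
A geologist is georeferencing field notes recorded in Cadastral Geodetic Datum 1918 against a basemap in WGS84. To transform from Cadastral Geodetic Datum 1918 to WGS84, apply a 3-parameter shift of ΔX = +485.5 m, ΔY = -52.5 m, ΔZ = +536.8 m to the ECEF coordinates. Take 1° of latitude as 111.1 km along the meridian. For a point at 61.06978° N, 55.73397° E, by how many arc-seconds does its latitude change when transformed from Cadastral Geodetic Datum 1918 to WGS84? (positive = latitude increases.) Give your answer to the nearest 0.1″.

Δφ = 1.9″

sin φ = 0.875210, cos φ = 0.483744, sin λ = 0.826432, cos λ = 0.563036.
North component: ΔN = −sin φ cos λ·ΔX − sin φ sin λ·ΔY + cos φ·ΔZ = −(0.875210)(0.563036)(485.5) − (0.875210)(0.826432)(-52.5) + (0.483744)(536.8) = 58.41 m.
1° of latitude spans 111100 m, so Δφ = 58.41 / 111100 × 3600 = 1.893″.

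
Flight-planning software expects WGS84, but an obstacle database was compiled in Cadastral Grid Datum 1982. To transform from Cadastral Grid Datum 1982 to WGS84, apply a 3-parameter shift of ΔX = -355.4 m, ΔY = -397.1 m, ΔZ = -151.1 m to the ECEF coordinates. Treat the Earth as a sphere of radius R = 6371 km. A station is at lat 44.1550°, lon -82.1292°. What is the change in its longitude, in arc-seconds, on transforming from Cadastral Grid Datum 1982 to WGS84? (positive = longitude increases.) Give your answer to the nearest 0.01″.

sin φ = 0.696602, cos φ = 0.717458, sin λ = -0.990579, cos λ = 0.136940.
East component: ΔE = −sin λ·ΔX + cos λ·ΔY = −(-0.990579)(-355.4) + (0.136940)(-397.1) = -406.43 m.
1° of latitude spans πR/180 = 111195 m; at latitude φ, 1° of longitude spans that × cos φ = 79777.7 m, so Δλ = -406.43 / 79777.7 × 3600 = -18.340″.

Δλ = -18.34″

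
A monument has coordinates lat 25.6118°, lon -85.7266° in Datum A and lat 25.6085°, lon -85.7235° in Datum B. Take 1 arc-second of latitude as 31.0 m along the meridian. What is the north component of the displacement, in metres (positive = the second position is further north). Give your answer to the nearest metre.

ΔN = -368 m

Δφ = 25.6085° − 25.6118° = -0.0033°; Δλ = -85.7235° − -85.7266° = +0.0031°.
1° of latitude = 3600 × 31.00 = 111600 m.
ΔN = Δφ × 111600 = -368.3 m; ΔE = Δλ × 111600 × cos(25.6118°) = +0.0031 × 111600 × 0.901744 = 312.0 m.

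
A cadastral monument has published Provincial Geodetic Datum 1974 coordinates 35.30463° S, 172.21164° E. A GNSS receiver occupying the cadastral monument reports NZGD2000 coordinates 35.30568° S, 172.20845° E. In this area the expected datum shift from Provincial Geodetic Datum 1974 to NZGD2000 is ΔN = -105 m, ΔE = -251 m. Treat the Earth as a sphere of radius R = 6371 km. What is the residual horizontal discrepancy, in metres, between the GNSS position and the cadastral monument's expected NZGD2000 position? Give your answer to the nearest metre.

40 m

Observed coordinate differences: Δφ = -0.00105°, Δλ = -0.00319°.
Converting to metres (1° lat = 111195 m, cos φ = 0.816091): observed ΔN = -116.8 m, observed ΔE = -289.5 m.
Subtracting the expected shift leaves a residual of -116.8 − (-105) = -11.8 m north and -289.5 − (-251) = -38.5 m east.
Residual distance = √((-11.8)² + (-38.5)²) = 40.2 m.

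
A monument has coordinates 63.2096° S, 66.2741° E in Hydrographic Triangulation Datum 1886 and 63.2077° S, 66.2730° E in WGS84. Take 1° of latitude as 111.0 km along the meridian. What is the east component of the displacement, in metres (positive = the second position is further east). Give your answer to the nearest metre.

ΔE = -55 m

Δφ = -63.2077° − -63.2096° = +0.0019°; Δλ = 66.2730° − 66.2741° = -0.0011°.
ΔN = Δφ × 111000 = 210.9 m; ΔE = Δλ × 111000 × cos(-63.2096°) = -0.0011 × 111000 × 0.450728 = -55.0 m.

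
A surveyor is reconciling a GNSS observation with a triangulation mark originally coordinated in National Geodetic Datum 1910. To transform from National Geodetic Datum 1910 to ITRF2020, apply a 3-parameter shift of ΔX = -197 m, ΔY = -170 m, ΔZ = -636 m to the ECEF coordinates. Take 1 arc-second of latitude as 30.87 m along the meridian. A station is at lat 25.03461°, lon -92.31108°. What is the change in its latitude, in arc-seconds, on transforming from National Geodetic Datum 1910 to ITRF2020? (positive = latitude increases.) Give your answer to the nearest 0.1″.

Δφ = -21.1″

sin φ = 0.423166, cos φ = 0.906052, sin λ = -0.999187, cos λ = -0.040325.
North component: ΔN = −sin φ cos λ·ΔX − sin φ sin λ·ΔY + cos φ·ΔZ = −(0.423166)(-0.040325)(-197) − (0.423166)(-0.999187)(-170) + (0.906052)(-636) = -651.49 m.
1° of latitude spans 3600 × 30.87 = 111132 m, so Δφ = -651.49 / 111132 × 3600 = -21.104″.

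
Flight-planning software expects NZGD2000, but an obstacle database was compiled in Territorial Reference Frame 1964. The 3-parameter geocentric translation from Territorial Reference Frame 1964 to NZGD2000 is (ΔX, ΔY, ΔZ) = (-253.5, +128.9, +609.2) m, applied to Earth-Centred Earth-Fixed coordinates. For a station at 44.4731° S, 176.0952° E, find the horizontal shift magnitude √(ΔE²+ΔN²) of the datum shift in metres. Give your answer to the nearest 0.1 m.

The local east axis at (φ, λ) is (−sin λ, cos λ, 0), so ΔE = −sin(176.0952°)·(-253.5) + cos(176.0952°)·128.9 = -111.34 m.
The local north axis is (−sin φ cos λ, −sin φ sin λ, cos φ), giving ΔN = 177.183 + 6.150 + 434.713 = 618.05 m.
Horizontal magnitude = √(ΔE² + ΔN²) = √((-111.34)² + 618.05²) = 627.99 m.

628.0 m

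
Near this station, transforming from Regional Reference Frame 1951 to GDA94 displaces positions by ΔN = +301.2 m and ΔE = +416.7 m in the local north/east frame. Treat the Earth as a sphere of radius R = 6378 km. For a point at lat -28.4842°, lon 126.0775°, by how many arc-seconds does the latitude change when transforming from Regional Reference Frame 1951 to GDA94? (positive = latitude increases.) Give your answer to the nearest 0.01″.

On a sphere of radius R, 1 rad of latitude = R, so Δφ = ΔN / R = 301.2 / 6378000 = 4.7225e-05 rad = 9.741″.

Δφ = 9.74″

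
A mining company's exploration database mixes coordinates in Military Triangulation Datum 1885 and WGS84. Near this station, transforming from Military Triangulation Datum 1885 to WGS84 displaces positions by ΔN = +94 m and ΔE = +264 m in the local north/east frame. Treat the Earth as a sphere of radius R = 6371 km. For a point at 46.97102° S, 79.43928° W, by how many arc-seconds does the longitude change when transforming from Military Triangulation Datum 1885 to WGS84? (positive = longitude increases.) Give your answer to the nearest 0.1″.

At latitude -46.97102°, cos φ = 0.682368.
One radian of longitude at latitude φ spans R cos φ, so Δλ = ΔE / (R cos φ) = 264.0 / (6371000 × 0.682368) = 6.0726e-05 rad = 12.526″.

Δλ = 12.5″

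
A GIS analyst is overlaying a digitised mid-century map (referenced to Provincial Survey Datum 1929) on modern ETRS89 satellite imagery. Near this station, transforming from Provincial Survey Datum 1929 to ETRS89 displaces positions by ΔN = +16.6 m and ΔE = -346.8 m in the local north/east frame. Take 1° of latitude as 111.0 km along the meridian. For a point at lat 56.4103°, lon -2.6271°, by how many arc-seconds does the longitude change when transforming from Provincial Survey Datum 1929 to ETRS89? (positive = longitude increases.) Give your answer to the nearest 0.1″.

Δλ = -20.3″

At latitude 56.4103°, cos φ = 0.553242.
1° of longitude at this latitude = 111.0 × cos φ = 61.41 km, so Δλ = -346.8 / 61409.8 = -0.0056473° = -20.330″.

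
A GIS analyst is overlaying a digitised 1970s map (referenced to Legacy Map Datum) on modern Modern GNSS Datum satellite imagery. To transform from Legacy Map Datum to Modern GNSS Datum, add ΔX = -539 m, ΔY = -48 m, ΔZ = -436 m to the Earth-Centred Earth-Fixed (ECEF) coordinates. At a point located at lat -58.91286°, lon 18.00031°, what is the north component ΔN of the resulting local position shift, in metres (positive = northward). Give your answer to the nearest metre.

ΔN = -677 m

At φ = -58.91286°, λ = 18.00031°: sin φ = -0.856383, cos φ = 0.516341, sin λ = 0.309022, cos λ = 0.951055.
ΔN = −sin φ cos λ·ΔX − sin φ sin λ·ΔY + cos φ·ΔZ = −(-0.856383)(0.951055)(-539) − (-0.856383)(0.309022)(-48) + (0.516341)(-436) = -676.83 m.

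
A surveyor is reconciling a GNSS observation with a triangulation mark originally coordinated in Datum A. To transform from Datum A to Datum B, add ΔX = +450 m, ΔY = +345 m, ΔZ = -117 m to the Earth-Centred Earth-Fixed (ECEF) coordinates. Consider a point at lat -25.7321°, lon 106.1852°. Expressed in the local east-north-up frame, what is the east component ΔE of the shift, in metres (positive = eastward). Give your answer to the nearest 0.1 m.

At φ = -25.7321°, λ = 106.1852°: sin φ = -0.434164, cos φ = 0.900834, sin λ = 0.960366, cos λ = -0.278743.
ΔE = −sin λ·ΔX + cos λ·ΔY = −(0.960366)·(450) + (-0.278743)·(345) = -528.33 m.

ΔE = -528.3 m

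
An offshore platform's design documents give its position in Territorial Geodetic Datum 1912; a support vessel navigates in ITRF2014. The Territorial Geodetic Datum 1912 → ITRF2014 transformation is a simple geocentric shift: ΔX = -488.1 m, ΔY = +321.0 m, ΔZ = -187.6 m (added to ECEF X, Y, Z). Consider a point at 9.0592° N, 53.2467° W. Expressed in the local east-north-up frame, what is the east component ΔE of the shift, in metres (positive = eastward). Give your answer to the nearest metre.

ΔE = -199 m

The local east axis at (φ, λ) is (−sin λ, cos λ, 0), so ΔE = −sin(-53.2467°)·(-488.1) + cos(-53.2467°)·321.0 = -199.00 m.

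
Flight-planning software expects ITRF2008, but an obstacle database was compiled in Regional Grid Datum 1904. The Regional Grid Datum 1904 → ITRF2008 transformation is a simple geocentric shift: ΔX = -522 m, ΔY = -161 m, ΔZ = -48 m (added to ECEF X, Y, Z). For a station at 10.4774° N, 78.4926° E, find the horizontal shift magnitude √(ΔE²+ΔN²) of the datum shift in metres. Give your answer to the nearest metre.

479 m

The local east axis at (φ, λ) is (−sin λ, cos λ, 0), so ΔE = −sin(78.4926°)·(-522) + cos(78.4926°)·(-161) = 479.39 m.
The local north axis is (−sin φ cos λ, −sin φ sin λ, cos φ), giving ΔN = 18.937 + 28.689 − 47.200 = 0.43 m.
Horizontal magnitude = √(ΔE² + ΔN²) = √(479.39² + 0.43²) = 479.39 m.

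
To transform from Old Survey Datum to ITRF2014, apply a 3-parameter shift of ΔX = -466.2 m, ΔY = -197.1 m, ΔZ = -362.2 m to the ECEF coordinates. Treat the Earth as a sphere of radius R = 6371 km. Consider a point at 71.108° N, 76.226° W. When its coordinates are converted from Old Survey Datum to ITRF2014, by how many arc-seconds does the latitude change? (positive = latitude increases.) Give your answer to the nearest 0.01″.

Δφ = -6.26″

sin φ = 0.946131, cos φ = 0.323785, sin λ = -0.971242, cos λ = 0.238093.
North component: ΔN = −sin φ cos λ·ΔX − sin φ sin λ·ΔY + cos φ·ΔZ = −(0.946131)(0.238093)(-466.2) − (0.946131)(-0.971242)(-197.1) + (0.323785)(-362.2) = -193.38 m.
1° of latitude spans πR/180 = 111195 m, so Δφ = -193.38 / 111195 × 3600 = -6.261″.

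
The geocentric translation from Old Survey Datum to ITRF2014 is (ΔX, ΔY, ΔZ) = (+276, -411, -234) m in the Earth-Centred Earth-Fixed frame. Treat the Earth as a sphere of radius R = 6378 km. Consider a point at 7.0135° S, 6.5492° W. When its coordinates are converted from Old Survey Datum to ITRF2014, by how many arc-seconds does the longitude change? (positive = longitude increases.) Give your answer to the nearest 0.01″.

Δλ = -12.28″

sin φ = -0.122103, cos φ = 0.992517, sin λ = -0.114056, cos λ = 0.993474.
East component: ΔE = −sin λ·ΔX + cos λ·ΔY = −(-0.114056)(276) + (0.993474)(-411) = -376.84 m.
1° of latitude spans πR/180 = 111317 m; at latitude φ, 1° of longitude spans that × cos φ = 110484.2 m, so Δλ = -376.84 / 110484.2 × 3600 = -12.279″.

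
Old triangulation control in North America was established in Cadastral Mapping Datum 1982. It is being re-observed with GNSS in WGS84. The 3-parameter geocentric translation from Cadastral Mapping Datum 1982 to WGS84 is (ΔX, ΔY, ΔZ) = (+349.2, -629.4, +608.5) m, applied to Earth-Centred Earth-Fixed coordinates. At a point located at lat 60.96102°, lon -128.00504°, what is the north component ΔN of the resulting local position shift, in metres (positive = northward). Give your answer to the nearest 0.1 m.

ΔN = 49.8 m

The local north axis is (−sin φ cos λ, −sin φ sin λ, cos φ), giving ΔN = 187.984 − 433.595 + 295.369 = 49.76 m.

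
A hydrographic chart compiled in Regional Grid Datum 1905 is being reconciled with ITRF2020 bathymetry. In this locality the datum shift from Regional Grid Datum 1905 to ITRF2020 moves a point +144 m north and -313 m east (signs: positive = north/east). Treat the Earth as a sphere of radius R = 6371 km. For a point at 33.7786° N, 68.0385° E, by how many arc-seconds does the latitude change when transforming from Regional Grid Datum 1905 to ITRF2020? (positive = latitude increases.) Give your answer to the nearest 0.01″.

On a sphere of radius R, 1 rad of latitude = R, so Δφ = ΔN / R = 144.0 / 6371000 = 2.2602e-05 rad = 4.662″.

Δφ = 4.66″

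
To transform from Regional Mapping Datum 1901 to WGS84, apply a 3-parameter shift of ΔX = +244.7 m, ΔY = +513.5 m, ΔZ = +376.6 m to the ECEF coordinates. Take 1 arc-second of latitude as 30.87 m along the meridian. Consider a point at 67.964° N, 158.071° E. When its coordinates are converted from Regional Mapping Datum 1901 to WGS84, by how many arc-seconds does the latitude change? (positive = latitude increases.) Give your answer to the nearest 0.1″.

sin φ = 0.926948, cos φ = 0.375189, sin λ = 0.373457, cos λ = -0.927647.
North component: ΔN = −sin φ cos λ·ΔX − sin φ sin λ·ΔY + cos φ·ΔZ = −(0.926948)(-0.927647)(244.7) − (0.926948)(0.373457)(513.5) + (0.375189)(376.6) = 173.95 m.
1° of latitude spans 3600 × 30.87 = 111132 m, so Δφ = 173.95 / 111132 × 3600 = 5.635″.

Δφ = 5.6″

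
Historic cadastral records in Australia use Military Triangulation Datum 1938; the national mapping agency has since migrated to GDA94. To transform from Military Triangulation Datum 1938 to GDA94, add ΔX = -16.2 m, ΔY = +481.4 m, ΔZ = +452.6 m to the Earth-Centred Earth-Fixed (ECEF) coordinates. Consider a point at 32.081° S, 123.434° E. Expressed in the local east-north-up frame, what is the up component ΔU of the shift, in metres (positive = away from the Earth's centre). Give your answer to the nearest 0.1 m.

At φ = -32.081°, λ = 123.434°: sin φ = -0.531118, cos φ = 0.847298, sin λ = 0.834521, cos λ = -0.550976.
ΔU = cos φ cos λ·ΔX + cos φ sin λ·ΔY + sin φ·ΔZ = (0.847298)(-0.550976)(-16.2) + (0.847298)(0.834521)(481.4) + (-0.531118)(452.6) = 107.57 m.

ΔU = 107.6 m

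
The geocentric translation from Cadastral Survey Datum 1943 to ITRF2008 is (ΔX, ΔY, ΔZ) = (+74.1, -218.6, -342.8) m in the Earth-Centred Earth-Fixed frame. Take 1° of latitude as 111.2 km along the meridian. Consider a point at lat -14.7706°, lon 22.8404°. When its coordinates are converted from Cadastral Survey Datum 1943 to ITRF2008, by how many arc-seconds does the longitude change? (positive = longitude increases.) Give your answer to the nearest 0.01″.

sin φ = -0.254950, cos φ = 0.966954, sin λ = 0.388166, cos λ = 0.921590.
East component: ΔE = −sin λ·ΔX + cos λ·ΔY = −(0.388166)(74.1) + (0.921590)(-218.6) = -230.22 m.
1° of latitude spans 111200 m; at latitude φ, 1° of longitude spans that × cos φ = 107525.3 m, so Δλ = -230.22 / 107525.3 × 3600 = -7.708″.

Δλ = -7.71″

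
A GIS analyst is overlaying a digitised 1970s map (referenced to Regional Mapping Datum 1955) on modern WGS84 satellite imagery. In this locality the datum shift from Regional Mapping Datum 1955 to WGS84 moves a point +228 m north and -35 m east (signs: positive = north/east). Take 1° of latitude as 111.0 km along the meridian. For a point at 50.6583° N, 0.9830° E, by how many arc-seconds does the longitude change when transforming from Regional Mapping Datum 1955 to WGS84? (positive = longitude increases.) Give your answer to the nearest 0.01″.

At latitude 50.6583°, cos φ = 0.633944.
1° of longitude at this latitude = 111.0 × cos φ = 70.37 km, so Δλ = -35.0 / 70367.8 = -0.0004974° = -1.791″.

Δλ = -1.79″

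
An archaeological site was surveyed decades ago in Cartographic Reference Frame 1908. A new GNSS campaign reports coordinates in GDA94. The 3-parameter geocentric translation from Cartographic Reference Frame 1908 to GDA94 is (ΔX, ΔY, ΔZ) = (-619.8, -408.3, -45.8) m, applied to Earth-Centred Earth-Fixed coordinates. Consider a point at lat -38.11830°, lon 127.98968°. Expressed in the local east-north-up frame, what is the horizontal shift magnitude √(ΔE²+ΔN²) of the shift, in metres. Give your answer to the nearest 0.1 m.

739.8 m

The local east axis at (φ, λ) is (−sin λ, cos λ, 0), so ΔE = −sin(127.98968°)·(-619.8) + cos(127.98968°)·(-408.3) = 739.79 m.
The local north axis is (−sin φ cos λ, −sin φ sin λ, cos φ), giving ΔN = 235.494 − 198.637 − 36.033 = 0.82 m.
Horizontal magnitude = √(ΔE² + ΔN²) = √(739.79² + 0.82²) = 739.79 m.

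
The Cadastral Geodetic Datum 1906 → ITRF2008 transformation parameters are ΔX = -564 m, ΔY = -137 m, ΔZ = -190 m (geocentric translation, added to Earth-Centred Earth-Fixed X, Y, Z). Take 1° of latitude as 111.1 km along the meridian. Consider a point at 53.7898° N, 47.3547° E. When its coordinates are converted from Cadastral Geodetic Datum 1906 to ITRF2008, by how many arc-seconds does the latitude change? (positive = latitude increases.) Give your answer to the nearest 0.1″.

sin φ = 0.806855, cos φ = 0.590749, sin λ = 0.735562, cos λ = 0.677458.
North component: ΔN = −sin φ cos λ·ΔX − sin φ sin λ·ΔY + cos φ·ΔZ = −(0.806855)(0.677458)(-564) − (0.806855)(0.735562)(-137) + (0.590749)(-190) = 277.35 m.
1° of latitude spans 111100 m, so Δφ = 277.35 / 111100 × 3600 = 8.987″.

Δφ = 9.0″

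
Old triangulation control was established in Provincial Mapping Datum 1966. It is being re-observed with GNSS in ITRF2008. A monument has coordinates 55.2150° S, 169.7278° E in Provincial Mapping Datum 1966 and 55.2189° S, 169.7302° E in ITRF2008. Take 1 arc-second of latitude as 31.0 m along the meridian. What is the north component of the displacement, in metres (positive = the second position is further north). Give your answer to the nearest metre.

Δφ = -55.2189° − -55.2150° = -0.0039°; Δλ = 169.7302° − 169.7278° = +0.0024°.
1° of latitude = 3600 × 31.00 = 111600 m.
ΔN = Δφ × 111600 = -435.2 m; ΔE = Δλ × 111600 × cos(-55.2150°) = +0.0024 × 111600 × 0.570499 = 152.8 m.

ΔN = -435 m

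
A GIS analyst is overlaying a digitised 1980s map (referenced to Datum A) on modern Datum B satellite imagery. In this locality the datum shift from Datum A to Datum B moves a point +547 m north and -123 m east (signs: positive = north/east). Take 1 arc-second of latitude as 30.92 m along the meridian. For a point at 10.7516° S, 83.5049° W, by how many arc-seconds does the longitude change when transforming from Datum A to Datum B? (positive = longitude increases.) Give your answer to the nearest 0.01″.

Δλ = -4.05″

At latitude -10.7516°, cos φ = 0.982445.
1″ of longitude at this latitude = 30.92 × cos φ = 30.3772 m, so Δλ = -123.0 / 30.3772 = -4.049″.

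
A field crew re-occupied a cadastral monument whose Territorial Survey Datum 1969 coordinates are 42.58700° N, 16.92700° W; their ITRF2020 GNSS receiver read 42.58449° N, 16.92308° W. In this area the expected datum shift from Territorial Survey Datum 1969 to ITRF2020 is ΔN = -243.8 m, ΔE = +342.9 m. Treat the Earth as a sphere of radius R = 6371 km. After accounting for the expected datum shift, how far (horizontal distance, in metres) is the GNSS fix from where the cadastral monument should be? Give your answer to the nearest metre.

42 m

Observed coordinate differences: Δφ = -0.00251°, Δλ = +0.00392°.
Converting to metres (1° lat = 111195 m, cos φ = 0.736251): observed ΔN = -279.1 m, observed ΔE = 320.9 m.
Subtracting the expected shift leaves a residual of -279.1 − (-243.8) = -35.3 m north and 320.9 − (342.9) = -22.0 m east.
Residual distance = √((-35.3)² + (-22.0)²) = 41.6 m.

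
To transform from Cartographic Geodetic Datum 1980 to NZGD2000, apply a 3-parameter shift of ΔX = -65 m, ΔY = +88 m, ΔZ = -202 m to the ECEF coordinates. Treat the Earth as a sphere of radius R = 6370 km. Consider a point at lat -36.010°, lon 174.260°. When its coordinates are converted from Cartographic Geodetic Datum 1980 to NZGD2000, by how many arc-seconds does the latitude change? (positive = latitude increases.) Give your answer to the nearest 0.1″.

sin φ = -0.587926, cos φ = 0.808914, sin λ = 0.100014, cos λ = -0.994986.
North component: ΔN = −sin φ cos λ·ΔX − sin φ sin λ·ΔY + cos φ·ΔZ = −(-0.587926)(-0.994986)(-65) − (-0.587926)(0.100014)(88) + (0.808914)(-202) = -120.20 m.
1° of latitude spans πR/180 = 111177 m, so Δφ = -120.20 / 111177 × 3600 = -3.892″.

Δφ = -3.9″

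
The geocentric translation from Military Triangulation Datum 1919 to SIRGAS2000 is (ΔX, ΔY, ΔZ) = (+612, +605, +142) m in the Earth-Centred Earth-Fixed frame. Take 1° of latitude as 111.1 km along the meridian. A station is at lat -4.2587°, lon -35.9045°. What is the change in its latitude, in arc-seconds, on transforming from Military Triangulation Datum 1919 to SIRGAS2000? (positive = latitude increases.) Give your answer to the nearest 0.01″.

sin φ = -0.074260, cos φ = 0.997239, sin λ = -0.586436, cos λ = 0.809996.
North component: ΔN = −sin φ cos λ·ΔX − sin φ sin λ·ΔY + cos φ·ΔZ = −(-0.074260)(0.809996)(612) − (-0.074260)(-0.586436)(605) + (0.997239)(142) = 152.07 m.
1° of latitude spans 111100 m, so Δφ = 152.07 / 111100 × 3600 = 4.928″.

Δφ = 4.93″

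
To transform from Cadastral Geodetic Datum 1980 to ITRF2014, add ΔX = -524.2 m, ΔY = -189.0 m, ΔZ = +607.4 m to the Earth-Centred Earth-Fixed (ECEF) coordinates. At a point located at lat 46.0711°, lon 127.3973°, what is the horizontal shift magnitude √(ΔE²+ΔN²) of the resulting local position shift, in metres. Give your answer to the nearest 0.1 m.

610.2 m

The local east axis at (φ, λ) is (−sin λ, cos λ, 0), so ΔE = −sin(127.3973°)·(-524.2) + cos(127.3973°)·(-189.0) = 531.23 m.
The local north axis is (−sin φ cos λ, −sin φ sin λ, cos φ), giving ΔN = -229.288 + 108.138 + 421.393 = 300.24 m.
Horizontal magnitude = √(ΔE² + ΔN²) = √(531.23² + 300.24²) = 610.21 m.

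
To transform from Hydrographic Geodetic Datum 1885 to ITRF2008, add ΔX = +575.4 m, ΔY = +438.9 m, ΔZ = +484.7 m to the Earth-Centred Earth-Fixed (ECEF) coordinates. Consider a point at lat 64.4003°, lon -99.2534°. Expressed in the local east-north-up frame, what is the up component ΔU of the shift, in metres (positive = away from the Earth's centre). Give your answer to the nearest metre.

ΔU = 210 m

The local up (radial) axis is (cos φ cos λ, cos φ sin λ, sin φ), giving ΔU = -39.978 − 187.173 + 437.119 = 209.97 m.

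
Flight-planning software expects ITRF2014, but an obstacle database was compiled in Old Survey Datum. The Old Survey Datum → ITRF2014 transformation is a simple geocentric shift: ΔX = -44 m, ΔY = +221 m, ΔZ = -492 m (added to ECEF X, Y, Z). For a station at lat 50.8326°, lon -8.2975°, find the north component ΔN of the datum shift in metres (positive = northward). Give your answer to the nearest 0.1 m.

The local north axis is (−sin φ cos λ, −sin φ sin λ, cos φ), giving ΔN = 33.756 + 24.727 − 310.741 = -252.26 m.

ΔN = -252.3 m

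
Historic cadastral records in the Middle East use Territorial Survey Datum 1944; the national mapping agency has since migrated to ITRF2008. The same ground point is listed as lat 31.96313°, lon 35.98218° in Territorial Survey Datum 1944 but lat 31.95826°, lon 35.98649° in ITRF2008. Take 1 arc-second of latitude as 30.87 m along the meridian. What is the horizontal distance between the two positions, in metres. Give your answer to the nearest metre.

677 m

Δφ = 31.95826° − 31.96313° = -0.00487°; Δλ = 35.98649° − 35.98218° = +0.00431°.
1° of latitude = 3600 × 30.87 = 111132 m.
ΔN = Δφ × 111132 = -541.2 m; ΔE = Δλ × 111132 × cos(31.96313°) = +0.00431 × 111132 × 0.848389 = 406.4 m.
Distance = √(ΔE² + ΔN²) = √(406.4² + (-541.2)²) = 676.8 m.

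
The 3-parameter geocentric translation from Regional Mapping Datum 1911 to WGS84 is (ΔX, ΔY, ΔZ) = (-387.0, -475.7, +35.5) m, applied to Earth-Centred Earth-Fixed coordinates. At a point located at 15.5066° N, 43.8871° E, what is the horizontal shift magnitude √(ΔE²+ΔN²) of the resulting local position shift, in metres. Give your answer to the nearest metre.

At φ = 15.5066°, λ = 43.8871°: sin φ = 0.267349, cos φ = 0.963600, sin λ = 0.693240, cos λ = 0.720707.
ΔE = −sin λ·ΔX + cos λ·ΔY = −(0.693240)·(-387.0) + (0.720707)·(-475.7) = -74.56 m.
ΔN = −sin φ cos λ·ΔX − sin φ sin λ·ΔY + cos φ·ΔZ = −(0.267349)(0.720707)(-387.0) − (0.267349)(0.693240)(-475.7) + (0.963600)(35.5) = 196.94 m.
Horizontal magnitude = √(ΔE² + ΔN²) = √((-74.56)² + 196.94²) = 210.58 m.

211 m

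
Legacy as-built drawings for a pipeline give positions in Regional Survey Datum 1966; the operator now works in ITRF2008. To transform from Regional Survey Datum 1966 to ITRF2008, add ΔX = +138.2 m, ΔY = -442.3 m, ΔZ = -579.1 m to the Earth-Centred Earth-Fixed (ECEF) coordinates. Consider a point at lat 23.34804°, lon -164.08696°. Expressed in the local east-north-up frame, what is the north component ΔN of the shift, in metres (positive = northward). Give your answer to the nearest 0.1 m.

The local north axis is (−sin φ cos λ, −sin φ sin λ, cos φ), giving ΔN = 52.672 − 48.061 − 531.680 = -527.07 m.

ΔN = -527.1 m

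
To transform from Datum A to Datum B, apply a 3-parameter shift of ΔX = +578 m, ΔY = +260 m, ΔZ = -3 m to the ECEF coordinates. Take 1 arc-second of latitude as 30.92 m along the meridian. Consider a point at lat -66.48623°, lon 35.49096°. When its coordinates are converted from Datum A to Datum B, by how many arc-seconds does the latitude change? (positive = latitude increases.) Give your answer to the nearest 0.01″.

sin φ = -0.916964, cos φ = 0.398969, sin λ = 0.580574, cos λ = 0.814207.
North component: ΔN = −sin φ cos λ·ΔX − sin φ sin λ·ΔY + cos φ·ΔZ = −(-0.916964)(0.814207)(578) − (-0.916964)(0.580574)(260) + (0.398969)(-3) = 568.75 m.
1° of latitude spans 3600 × 30.92 = 111312 m, so Δφ = 568.75 / 111312 × 3600 = 18.394″.

Δφ = 18.39″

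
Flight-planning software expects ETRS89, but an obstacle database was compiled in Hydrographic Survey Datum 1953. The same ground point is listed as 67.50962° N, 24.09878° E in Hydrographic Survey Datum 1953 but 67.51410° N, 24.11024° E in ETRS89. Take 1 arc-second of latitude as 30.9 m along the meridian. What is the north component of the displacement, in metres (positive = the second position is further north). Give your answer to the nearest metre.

Δφ = 67.51410° − 67.50962° = +0.00448°; Δλ = 24.11024° − 24.09878° = +0.01146°.
1° of latitude = 3600 × 30.90 = 111240 m.
ΔN = Δφ × 111240 = 498.4 m; ΔE = Δλ × 111240 × cos(67.50962°) = +0.01146 × 111240 × 0.382528 = 487.7 m.

ΔN = 498 m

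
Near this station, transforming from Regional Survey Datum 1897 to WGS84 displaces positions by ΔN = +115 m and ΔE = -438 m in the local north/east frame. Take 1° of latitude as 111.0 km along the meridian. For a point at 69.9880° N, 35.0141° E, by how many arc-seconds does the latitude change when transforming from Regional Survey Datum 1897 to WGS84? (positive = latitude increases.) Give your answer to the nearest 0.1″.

Δφ = 3.7″

1° of latitude = 111.0 km, so Δφ = 115.0 / 111000 = 0.0010360° = 3.730″.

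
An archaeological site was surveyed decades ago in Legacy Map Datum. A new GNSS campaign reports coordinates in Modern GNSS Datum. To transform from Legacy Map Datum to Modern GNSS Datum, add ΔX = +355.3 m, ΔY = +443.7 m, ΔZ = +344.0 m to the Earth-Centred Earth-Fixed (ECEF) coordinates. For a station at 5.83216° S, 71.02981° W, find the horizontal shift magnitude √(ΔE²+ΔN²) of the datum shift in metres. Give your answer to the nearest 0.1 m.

The local east axis at (φ, λ) is (−sin λ, cos λ, 0), so ΔE = −sin(-71.02981°)·355.3 + cos(-71.02981°)·443.7 = 480.24 m.
The local north axis is (−sin φ cos λ, −sin φ sin λ, cos φ), giving ΔN = 11.736 − 42.638 + 342.219 = 311.32 m.
Horizontal magnitude = √(ΔE² + ΔN²) = √(480.24² + 311.32²) = 572.32 m.

572.3 m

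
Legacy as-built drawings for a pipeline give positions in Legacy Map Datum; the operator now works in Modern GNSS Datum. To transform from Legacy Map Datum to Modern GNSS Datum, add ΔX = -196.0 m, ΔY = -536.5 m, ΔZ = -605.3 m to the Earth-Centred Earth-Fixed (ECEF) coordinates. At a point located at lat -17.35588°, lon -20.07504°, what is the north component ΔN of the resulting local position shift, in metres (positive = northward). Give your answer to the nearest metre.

The local north axis is (−sin φ cos λ, −sin φ sin λ, cos φ), giving ΔN = -54.916 + 54.934 − 577.741 = -577.72 m.

ΔN = -578 m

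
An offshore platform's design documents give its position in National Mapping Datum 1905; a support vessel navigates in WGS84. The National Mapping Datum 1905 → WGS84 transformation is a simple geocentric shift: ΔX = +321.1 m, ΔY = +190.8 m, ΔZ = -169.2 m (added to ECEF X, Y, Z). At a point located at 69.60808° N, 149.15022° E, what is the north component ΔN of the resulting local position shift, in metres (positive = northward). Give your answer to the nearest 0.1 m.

At φ = 69.60808°, λ = 149.15022°: sin φ = 0.937331, cos φ = 0.348440, sin λ = 0.512789, cos λ = -0.858515.
ΔN = −sin φ cos λ·ΔX − sin φ sin λ·ΔY + cos φ·ΔZ = −(0.937331)(-0.858515)(321.1) − (0.937331)(0.512789)(190.8) + (0.348440)(-169.2) = 107.73 m.

ΔN = 107.7 m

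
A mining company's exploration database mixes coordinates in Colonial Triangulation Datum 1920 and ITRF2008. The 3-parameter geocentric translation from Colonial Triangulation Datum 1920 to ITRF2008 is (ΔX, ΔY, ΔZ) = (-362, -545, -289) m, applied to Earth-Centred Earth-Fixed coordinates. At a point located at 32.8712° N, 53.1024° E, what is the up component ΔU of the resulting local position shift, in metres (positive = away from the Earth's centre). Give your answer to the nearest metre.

ΔU = -705 m

At φ = 32.8712°, λ = 53.1024°: sin φ = 0.542752, cos φ = 0.839893, sin λ = 0.799710, cos λ = 0.600387.
ΔU = cos φ cos λ·ΔX + cos φ sin λ·ΔY + sin φ·ΔZ = (0.839893)(0.600387)(-362) + (0.839893)(0.799710)(-545) + (0.542752)(-289) = -705.46 m.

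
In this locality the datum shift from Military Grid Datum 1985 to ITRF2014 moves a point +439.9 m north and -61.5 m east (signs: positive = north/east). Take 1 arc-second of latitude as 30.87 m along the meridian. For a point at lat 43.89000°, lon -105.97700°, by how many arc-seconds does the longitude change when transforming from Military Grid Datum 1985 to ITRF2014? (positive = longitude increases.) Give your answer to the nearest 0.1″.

At latitude 43.89000°, cos φ = 0.720672.
1″ of longitude at this latitude = 30.87 × cos φ = 22.2471 m, so Δλ = -61.5 / 22.2471 = -2.764″.

Δλ = -2.8″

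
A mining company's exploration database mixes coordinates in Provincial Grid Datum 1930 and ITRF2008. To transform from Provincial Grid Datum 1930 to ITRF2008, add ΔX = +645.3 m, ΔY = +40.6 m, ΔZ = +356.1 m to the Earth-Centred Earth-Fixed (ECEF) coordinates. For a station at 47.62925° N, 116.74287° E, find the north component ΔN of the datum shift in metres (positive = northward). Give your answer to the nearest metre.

ΔN = 428 m

At φ = 47.62925°, λ = 116.74287°: sin φ = 0.738799, cos φ = 0.673925, sin λ = 0.893035, cos λ = -0.449987.
ΔN = −sin φ cos λ·ΔX − sin φ sin λ·ΔY + cos φ·ΔZ = −(0.738799)(-0.449987)(645.3) − (0.738799)(0.893035)(40.6) + (0.673925)(356.1) = 427.73 m.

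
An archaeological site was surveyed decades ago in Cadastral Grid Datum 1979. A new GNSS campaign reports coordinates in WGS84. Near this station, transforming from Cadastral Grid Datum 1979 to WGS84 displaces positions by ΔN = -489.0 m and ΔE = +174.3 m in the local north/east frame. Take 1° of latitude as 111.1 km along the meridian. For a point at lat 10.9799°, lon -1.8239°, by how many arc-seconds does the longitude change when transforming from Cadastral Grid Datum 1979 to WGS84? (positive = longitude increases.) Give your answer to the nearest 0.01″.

Δλ = 5.75″

At latitude 10.9799°, cos φ = 0.981694.
1° of longitude at this latitude = 111.1 × cos φ = 109.07 km, so Δλ = 174.3 / 109066.2 = 0.0015981° = 5.753″.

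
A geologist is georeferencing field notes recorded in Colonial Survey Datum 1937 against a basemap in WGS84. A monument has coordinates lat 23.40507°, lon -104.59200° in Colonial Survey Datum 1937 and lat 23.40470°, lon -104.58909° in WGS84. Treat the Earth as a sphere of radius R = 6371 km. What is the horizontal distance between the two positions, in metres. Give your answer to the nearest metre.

300 m

Δφ = 23.40470° − 23.40507° = -0.00037°; Δλ = -104.58909° − -104.59200° = +0.00291°.
1° along a meridian = πR/180 = 111195 m.
ΔN = Δφ × 111195 = -41.1 m; ΔE = Δλ × 111195 × cos(23.40507°) = +0.00291 × 111195 × 0.917719 = 297.0 m.
Distance = √(ΔE² + ΔN²) = √(297.0² + (-41.1)²) = 299.8 m.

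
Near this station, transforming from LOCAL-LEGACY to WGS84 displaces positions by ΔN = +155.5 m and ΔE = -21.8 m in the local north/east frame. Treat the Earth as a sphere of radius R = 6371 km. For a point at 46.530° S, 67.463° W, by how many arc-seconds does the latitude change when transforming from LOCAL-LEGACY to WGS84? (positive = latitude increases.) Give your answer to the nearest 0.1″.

Δφ = 5.0″

On a sphere of radius R, 1 rad of latitude = R, so Δφ = ΔN / R = 155.5 / 6371000 = 2.4407e-05 rad = 5.034″.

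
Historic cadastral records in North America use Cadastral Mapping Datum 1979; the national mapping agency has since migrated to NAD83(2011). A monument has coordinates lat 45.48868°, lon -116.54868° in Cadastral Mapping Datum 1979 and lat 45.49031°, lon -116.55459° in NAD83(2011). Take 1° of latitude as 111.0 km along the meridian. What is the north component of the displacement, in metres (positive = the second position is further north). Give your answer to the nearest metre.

Δφ = 45.49031° − 45.48868° = +0.00163°; Δλ = -116.55459° − -116.54868° = -0.00591°.
ΔN = Δφ × 111000 = 180.9 m; ΔE = Δλ × 111000 × cos(45.48868°) = -0.00591 × 111000 × 0.701050 = -459.9 m.

ΔN = 181 m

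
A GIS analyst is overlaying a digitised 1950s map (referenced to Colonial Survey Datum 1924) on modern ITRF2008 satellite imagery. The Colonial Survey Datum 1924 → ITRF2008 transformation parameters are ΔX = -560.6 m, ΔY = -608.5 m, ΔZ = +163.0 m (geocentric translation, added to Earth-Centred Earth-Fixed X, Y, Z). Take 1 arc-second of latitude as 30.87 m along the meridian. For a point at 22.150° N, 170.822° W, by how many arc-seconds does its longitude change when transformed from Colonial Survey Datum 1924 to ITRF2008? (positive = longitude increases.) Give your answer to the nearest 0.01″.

Δλ = 17.88″

sin φ = 0.377033, cos φ = 0.926200, sin λ = -0.159502, cos λ = -0.987198.
East component: ΔE = −sin λ·ΔX + cos λ·ΔY = −(-0.159502)(-560.6) + (-0.987198)(-608.5) = 511.29 m.
1° of latitude spans 3600 × 30.87 = 111132 m; at latitude φ, 1° of longitude spans that × cos φ = 102930.5 m, so Δλ = 511.29 / 102930.5 × 3600 = 17.883″.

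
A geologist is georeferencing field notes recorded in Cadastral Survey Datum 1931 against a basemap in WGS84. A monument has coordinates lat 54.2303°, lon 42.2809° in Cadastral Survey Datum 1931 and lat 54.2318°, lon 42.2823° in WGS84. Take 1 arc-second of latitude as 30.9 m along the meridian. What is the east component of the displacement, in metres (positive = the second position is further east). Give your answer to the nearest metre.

Δφ = 54.2318° − 54.2303° = +0.0015°; Δλ = 42.2823° − 42.2809° = +0.0014°.
1° of latitude = 3600 × 30.90 = 111240 m.
ΔN = Δφ × 111240 = 166.9 m; ΔE = Δλ × 111240 × cos(54.2303°) = +0.0014 × 111240 × 0.584529 = 91.0 m.

ΔE = 91 m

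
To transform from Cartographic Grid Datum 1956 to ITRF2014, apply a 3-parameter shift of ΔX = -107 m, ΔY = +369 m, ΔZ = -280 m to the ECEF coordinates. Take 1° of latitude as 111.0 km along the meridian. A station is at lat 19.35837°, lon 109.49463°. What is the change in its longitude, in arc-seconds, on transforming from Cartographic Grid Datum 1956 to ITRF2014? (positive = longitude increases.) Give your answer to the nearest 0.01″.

Δλ = -0.77″

sin φ = 0.331476, cos φ = 0.943464, sin λ = 0.942673, cos λ = -0.333719.
East component: ΔE = −sin λ·ΔX + cos λ·ΔY = −(0.942673)(-107) + (-0.333719)(369) = -22.28 m.
1° of latitude spans 111000 m; at latitude φ, 1° of longitude spans that × cos φ = 104724.5 m, so Δλ = -22.28 / 104724.5 × 3600 = -0.766″.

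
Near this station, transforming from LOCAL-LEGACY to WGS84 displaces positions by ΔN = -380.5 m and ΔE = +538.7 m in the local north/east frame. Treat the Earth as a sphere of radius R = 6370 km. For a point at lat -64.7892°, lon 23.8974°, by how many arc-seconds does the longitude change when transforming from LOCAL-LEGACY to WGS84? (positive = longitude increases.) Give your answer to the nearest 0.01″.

Δλ = 40.95″

At latitude -64.7892°, cos φ = 0.425950.
One radian of longitude at latitude φ spans R cos φ, so Δλ = ΔE / (R cos φ) = 538.7 / (6370000 × 0.425950) = 1.9854e-04 rad = 40.952″.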